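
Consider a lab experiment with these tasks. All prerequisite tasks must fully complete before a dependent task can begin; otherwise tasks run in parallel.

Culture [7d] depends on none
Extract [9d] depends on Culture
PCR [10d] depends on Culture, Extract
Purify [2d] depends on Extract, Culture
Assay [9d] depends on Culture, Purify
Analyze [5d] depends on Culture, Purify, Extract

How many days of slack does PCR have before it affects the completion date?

The longest chain is Culture→Extract→Purify→Assay = 7+9+2+9 = 27; overall finish 27 days.
Longest path through PCR: 26 days (earliest finish 26, latest finish 27).
Float = 27 − 26 = 1.

1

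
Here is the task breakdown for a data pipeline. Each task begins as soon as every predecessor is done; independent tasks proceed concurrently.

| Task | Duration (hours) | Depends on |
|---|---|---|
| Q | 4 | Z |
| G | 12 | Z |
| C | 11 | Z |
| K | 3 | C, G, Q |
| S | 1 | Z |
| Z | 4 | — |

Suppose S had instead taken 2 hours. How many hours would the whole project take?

19

Baseline: Z→G→K = 4+12+3 = 19 → 19 hours.
S is off the critical path — its longest chain is 5 hours, giving 14 of slack.
That remains the longest chain; total 19 hours.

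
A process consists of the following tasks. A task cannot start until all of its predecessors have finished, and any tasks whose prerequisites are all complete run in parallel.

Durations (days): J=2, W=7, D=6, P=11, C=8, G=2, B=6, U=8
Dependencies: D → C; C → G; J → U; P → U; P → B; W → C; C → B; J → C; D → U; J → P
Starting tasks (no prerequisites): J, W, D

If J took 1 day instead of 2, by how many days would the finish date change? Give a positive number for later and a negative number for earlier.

0

Actual critical path: J→P→U = 2+11+8 = 21 ⇒ 21 days.
J is on the critical path; changing it to 1 makes that path 20 days.
Now W→C→B = 7+8+6 = 21 is longest, so the finish becomes 21 days.
Change in finish: 21 − 21 = +0 days.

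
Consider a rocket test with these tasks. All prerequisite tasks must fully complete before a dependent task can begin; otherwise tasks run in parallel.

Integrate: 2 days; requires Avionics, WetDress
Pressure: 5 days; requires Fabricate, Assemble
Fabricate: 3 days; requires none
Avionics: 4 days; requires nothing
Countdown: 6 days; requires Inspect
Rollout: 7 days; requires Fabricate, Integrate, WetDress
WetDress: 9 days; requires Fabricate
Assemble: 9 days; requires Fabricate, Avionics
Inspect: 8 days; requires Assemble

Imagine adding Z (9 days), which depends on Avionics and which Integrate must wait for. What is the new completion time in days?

27

Originally the job takes 27 days.
With Z inserted, Integrate now waits for max(Avionics, WetDress, Z).
New critical path: Avionics→Assemble→Inspect→Countdown = 4+9+8+6 = 27 ⇒ 27 days.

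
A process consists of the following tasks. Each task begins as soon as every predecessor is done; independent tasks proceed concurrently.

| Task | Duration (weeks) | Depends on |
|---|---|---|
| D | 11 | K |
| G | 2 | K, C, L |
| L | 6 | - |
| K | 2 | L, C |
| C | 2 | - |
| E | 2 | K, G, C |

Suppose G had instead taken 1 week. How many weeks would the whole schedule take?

19

Critical path before the change: L→K→D = 6+2+11 = 19 giving 19 weeks.
The longest path through G is only 12 weeks, so G has float 7.
No other chain overtakes it, so the finish is 19 weeks.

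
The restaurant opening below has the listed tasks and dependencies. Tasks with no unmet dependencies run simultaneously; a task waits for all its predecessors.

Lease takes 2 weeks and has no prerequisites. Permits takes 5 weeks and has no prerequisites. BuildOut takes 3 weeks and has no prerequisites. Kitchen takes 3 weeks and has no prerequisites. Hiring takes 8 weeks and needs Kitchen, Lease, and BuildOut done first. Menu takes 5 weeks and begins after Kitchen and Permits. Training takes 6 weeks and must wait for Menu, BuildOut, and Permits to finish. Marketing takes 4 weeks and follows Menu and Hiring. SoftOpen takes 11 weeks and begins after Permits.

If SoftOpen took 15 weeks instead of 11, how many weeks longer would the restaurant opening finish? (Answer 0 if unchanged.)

As given, the longest chain is Permits→SoftOpen = 5+11 = 16, so the finish is 16 weeks.
SoftOpen is on the critical path; changing it to 15 makes that path 20 weeks.
That remains the longest chain; total 20 weeks.
Change in finish: 20 − 16 = +4 weeks.

4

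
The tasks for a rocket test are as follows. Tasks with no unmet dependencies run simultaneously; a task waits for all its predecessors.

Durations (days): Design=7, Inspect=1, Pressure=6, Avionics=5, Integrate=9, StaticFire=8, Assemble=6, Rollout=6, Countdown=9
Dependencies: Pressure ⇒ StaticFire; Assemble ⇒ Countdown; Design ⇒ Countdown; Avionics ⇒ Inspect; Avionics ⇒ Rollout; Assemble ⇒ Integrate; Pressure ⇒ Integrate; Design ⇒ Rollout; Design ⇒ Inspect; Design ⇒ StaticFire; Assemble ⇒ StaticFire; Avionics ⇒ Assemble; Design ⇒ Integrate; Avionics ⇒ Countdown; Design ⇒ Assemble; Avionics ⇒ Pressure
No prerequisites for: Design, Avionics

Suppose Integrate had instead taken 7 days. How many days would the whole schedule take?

22

Baseline: Design→Assemble→Integrate = 7+6+9 = 22 → 22 days.
Since Integrate is critical, the -2 change carries straight to that chain (now 20 days).
Now Design→Assemble→Countdown = 7+6+9 = 22 is longest, so the finish becomes 22 days.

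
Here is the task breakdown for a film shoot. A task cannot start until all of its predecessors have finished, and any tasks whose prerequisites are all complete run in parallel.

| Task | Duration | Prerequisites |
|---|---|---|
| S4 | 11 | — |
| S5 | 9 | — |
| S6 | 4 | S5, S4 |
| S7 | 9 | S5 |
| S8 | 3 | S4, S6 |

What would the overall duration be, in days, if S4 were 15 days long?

22

The binding path is S4→S6→S8 = 11+4+3 = 18; finish at 18 days.
S4 is on the critical path; changing it to 15 makes that path 22 days.
No other chain overtakes it, so the finish is 22 days.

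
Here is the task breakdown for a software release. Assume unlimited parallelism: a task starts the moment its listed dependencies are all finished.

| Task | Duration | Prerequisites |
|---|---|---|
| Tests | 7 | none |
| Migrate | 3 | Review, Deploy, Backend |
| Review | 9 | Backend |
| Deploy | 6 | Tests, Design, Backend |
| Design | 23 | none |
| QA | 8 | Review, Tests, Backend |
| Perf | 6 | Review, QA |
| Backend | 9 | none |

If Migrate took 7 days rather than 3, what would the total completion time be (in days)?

Baseline: Design→Deploy→Migrate = 23+6+3 = 32 → 32 days.
Migrate is on the critical path; changing it to 7 makes that path 36 days.
That remains the longest chain; total 36 days.

36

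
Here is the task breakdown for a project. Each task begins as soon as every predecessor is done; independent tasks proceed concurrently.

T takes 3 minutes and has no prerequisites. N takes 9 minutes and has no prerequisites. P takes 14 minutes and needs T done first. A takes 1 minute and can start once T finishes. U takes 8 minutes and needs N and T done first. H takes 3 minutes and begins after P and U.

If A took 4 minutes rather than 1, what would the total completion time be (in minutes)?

Actual critical path: T→P→H = 3+14+3 = 20 ⇒ 20 minutes.
A is off the critical path — its longest chain is 4 minutes, giving 16 of slack.
No other chain overtakes it, so the finish is 20 minutes.

20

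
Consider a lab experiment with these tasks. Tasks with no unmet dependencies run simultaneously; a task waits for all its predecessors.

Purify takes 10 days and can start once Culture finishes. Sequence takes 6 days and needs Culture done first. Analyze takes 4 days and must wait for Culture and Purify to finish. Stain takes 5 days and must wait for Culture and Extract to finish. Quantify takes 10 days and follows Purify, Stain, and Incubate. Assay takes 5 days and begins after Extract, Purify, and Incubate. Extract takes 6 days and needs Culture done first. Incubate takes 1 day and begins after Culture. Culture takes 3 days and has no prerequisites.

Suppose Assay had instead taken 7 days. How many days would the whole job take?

Baseline: Culture→Extract→Stain→Quantify = 3+6+5+10 = 24 → 24 days.
The longest path through Assay is only 18 days, so Assay has float 6.
No other chain overtakes it, so the finish is 24 days.

24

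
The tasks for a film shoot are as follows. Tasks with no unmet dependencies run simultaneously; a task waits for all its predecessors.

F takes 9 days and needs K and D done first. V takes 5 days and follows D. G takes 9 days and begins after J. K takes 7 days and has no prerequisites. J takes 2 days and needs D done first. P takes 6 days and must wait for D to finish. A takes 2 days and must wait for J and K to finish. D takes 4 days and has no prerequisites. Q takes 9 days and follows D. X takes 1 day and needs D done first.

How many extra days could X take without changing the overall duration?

K→F = 7+9 = 16 sets the makespan at 16 days.
X finishes as early as 5 and must finish by 16.
So X can slip 16 − 5 = 11 days.

11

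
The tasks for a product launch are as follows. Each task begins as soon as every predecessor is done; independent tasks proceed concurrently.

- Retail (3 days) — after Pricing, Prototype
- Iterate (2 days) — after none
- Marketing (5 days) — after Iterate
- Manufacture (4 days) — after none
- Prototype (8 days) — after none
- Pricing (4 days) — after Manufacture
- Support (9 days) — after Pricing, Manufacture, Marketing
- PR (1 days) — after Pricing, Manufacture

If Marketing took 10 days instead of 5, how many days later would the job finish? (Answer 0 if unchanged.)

The binding path is Manufacture→Pricing→Support = 4+4+9 = 17; finish at 17 days.
Marketing is off the critical path — its longest chain is 16 days, giving 1 of slack.
New critical path: Iterate→Marketing→Support = 2+10+9 = 21 ⇒ 21 days.
Change in finish: 21 − 17 = +4 days.

4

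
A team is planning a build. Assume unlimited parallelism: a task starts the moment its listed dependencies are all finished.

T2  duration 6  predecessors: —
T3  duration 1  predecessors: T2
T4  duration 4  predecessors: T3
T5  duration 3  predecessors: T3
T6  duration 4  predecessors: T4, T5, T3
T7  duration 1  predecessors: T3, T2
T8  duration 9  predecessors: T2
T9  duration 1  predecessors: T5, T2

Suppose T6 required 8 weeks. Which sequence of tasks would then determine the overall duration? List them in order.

Baseline: T2→T3→T4→T6 = 6+1+4+4 = 15 → 15 weeks.
T6 is on the critical path; changing it to 8 makes that path 19 weeks.
No other chain overtakes it, so the finish is 19 weeks.

T2, T3, T4, T6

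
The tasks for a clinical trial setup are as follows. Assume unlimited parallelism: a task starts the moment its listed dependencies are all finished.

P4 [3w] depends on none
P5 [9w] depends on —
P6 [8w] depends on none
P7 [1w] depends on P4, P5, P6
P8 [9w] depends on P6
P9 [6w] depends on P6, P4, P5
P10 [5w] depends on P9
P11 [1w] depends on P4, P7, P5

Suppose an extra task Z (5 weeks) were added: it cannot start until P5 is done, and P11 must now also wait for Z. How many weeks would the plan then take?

20

Originally the plan takes 20 weeks.
With Z inserted, P11 now waits for max(P4, P7, P5, Z).
New critical path: P5→P9→P10 = 9+6+5 = 20 ⇒ 20 weeks.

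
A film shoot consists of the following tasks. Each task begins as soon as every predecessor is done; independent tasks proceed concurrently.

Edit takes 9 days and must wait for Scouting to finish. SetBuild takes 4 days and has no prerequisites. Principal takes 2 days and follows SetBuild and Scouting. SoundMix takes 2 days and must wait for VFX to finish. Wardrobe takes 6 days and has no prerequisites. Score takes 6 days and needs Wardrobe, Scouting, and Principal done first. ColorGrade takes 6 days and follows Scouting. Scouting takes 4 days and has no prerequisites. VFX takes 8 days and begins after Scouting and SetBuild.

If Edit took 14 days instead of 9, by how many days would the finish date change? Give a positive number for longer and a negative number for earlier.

4

Baseline: Scouting→VFX→SoundMix = 4+8+2 = 14 → 14 days.
Edit has 1 day of float (longest path through it is 13).
Now Scouting→Edit = 4+14 = 18 is longest, so the finish becomes 18 days.
Change in finish: 18 − 14 = +4 days.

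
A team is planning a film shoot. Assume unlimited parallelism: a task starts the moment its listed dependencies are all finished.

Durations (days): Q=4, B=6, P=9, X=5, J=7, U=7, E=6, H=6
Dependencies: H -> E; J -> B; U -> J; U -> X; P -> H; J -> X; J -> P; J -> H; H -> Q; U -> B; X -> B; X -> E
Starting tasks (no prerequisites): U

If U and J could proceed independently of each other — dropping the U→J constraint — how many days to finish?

With the dependency in place, U→J→P→H→E = 7+7+9+6+6 = 35 sets the finish at 35 days.
Without U→J, J's earliest start moves from 7 to 0.
The longest chain is now J→P→H→E = 7+9+6+6 = 28, so the film shoot takes 28 days.

28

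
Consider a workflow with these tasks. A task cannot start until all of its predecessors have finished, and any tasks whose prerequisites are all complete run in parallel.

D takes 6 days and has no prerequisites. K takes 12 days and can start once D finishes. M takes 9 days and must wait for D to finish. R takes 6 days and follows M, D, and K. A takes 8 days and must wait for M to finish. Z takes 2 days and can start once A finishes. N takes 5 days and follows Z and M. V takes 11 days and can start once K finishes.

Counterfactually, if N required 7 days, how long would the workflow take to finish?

32

Critical path before the change: D→M→A→Z→N = 6+9+8+2+5 = 30 giving 30 days.
N lies on that path, so at 7 days the path becomes 32 days.
No other chain overtakes it, so the finish is 32 days.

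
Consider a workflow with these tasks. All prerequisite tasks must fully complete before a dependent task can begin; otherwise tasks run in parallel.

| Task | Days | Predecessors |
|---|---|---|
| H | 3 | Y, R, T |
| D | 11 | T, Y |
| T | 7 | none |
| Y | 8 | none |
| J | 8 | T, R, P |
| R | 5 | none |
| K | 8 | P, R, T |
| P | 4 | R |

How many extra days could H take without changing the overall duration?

Y→D = 8+11 = 19 sets the makespan at 19 days.
H finishes as early as 11 and must finish by 19.
Slack of H = 16 − 8 = 8 days.

8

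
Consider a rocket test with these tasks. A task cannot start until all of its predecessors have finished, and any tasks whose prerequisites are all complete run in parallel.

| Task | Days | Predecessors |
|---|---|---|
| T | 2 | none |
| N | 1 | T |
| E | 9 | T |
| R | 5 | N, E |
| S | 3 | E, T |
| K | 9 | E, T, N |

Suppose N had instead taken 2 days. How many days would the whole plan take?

As given, the longest chain is T→E→K = 2+9+9 = 20, so the finish is 20 days.
N is off the critical path — its longest chain is 12 days, giving 8 of slack.
The critical path is still T→E→K; finish is now 20 days.

20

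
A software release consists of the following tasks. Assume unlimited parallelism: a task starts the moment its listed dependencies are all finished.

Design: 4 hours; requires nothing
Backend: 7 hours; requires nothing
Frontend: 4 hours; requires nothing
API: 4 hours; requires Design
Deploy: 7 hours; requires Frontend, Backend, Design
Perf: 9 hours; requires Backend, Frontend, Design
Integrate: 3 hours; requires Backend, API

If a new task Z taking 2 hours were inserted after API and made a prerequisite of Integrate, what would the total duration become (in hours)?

16

Originally the schedule takes 16 hours.
With Z inserted, Integrate now waits for max(Backend, API, Z).
New critical path: Backend→Perf = 7+9 = 16 ⇒ 16 hours.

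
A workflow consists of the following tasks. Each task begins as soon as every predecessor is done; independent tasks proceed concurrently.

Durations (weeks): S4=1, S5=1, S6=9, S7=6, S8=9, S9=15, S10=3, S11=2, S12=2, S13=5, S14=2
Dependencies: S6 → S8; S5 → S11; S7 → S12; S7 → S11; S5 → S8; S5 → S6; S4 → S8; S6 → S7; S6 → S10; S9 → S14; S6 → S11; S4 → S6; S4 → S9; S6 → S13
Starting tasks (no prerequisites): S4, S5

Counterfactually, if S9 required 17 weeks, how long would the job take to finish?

20

Critical path before the change: S4→S6→S8 = 1+9+9 = 19 giving 19 weeks.
S9 is off the critical path — its longest chain is 18 weeks, giving 1 of slack.
New critical path: S4→S9→S14 = 1+17+2 = 20 ⇒ 20 weeks.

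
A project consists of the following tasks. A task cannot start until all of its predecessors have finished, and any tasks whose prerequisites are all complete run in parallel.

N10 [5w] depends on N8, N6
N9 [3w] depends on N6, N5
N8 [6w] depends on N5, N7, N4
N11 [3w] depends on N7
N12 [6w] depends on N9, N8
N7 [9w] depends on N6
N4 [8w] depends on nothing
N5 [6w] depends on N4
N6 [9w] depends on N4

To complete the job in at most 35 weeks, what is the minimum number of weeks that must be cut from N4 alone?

3

Current finish: 38 weeks; target: 35.
N4 is on every critical path, so each week cut from N4 cuts the finish by one (this holds down to a finish of 31).
Need 38 − 35 = 3 weeks off N4 → N4 becomes 5 weeks, finish becomes 35.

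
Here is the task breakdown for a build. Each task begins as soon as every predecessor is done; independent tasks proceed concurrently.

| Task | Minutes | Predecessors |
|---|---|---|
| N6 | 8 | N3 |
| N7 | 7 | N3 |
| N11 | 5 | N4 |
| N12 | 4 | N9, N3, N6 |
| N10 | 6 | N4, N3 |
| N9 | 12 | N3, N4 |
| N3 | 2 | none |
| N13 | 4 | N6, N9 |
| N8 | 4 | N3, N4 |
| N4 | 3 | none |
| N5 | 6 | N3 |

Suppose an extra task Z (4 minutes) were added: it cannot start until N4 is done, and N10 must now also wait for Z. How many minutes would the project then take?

Originally the project takes 19 minutes.
With Z inserted, N10 now waits for max(N4, N3, Z).
New critical path: N4→N9→N12 = 3+12+4 = 19 ⇒ 19 minutes.

19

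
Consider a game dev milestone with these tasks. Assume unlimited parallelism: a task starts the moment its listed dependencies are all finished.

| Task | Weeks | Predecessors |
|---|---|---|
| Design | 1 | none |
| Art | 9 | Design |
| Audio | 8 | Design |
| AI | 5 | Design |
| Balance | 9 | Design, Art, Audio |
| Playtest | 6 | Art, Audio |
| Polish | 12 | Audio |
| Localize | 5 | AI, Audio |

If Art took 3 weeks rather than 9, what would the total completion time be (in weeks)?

Baseline: Design→Audio→Polish = 1+8+12 = 21 → 21 weeks.
The longest path through Art is only 19 weeks, so Art has float 2.
No other chain overtakes it, so the finish is 21 weeks.

21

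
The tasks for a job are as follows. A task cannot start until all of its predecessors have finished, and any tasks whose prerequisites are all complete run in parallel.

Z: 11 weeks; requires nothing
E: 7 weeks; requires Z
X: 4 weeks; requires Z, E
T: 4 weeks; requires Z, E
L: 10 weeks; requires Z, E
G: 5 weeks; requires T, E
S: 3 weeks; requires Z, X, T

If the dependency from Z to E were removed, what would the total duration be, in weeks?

21

Original critical path: Z→E→L = 11+7+10 = 28 ⇒ 28 weeks.
Without Z→E, E's earliest start moves from 11 to 0.
The longest chain is now Z→L = 11+10 = 21, so the job takes 21 weeks.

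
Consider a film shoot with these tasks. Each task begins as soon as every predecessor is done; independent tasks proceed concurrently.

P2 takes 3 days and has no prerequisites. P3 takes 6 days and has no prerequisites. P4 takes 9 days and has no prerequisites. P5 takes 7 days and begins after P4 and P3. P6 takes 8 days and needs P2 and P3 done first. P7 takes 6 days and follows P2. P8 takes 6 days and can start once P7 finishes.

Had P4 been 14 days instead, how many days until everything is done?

21

The binding path is P4→P5 = 9+7 = 16; finish at 16 days.
P4 is on the critical path; changing it to 14 makes that path 21 days.
No other chain overtakes it, so the finish is 21 days.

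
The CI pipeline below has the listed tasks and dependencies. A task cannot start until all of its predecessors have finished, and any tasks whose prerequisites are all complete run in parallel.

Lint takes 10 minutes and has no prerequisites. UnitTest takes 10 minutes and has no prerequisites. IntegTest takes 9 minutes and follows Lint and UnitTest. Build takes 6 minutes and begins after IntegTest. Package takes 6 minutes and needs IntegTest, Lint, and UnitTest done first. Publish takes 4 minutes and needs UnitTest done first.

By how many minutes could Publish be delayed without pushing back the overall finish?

Lint→IntegTest→Build = 10+9+6 = 25 sets the makespan at 25 minutes.
Longest path through Publish: 14 minutes (earliest finish 14, latest finish 25).
Slack of Publish = 21 − 10 = 11 minutes.

11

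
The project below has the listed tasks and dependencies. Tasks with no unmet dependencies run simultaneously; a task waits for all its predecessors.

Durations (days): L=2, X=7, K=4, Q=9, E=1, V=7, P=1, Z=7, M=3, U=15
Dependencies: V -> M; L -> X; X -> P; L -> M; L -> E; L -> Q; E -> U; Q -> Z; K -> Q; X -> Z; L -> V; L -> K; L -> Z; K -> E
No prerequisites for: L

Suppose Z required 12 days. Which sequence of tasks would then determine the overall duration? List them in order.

L, K, Q, Z

The binding path is L→K→Q→Z = 2+4+9+7 = 22; finish at 22 days.
Z is on the critical path; changing it to 12 makes that path 27 days.
That remains the longest chain; total 27 days.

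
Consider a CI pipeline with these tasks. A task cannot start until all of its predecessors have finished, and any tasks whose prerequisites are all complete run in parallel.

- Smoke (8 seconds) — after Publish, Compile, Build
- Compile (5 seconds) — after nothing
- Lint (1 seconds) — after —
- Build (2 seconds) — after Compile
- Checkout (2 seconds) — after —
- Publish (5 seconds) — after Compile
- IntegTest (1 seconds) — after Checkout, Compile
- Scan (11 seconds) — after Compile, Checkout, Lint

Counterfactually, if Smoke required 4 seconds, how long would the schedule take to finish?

As given, the longest chain is Compile→Publish→Smoke = 5+5+8 = 18, so the finish is 18 seconds.
Smoke lies on that path, so at 4 seconds the path becomes 14 seconds.
Now Compile→Scan = 5+11 = 16 is longest, so the finish becomes 16 seconds.

16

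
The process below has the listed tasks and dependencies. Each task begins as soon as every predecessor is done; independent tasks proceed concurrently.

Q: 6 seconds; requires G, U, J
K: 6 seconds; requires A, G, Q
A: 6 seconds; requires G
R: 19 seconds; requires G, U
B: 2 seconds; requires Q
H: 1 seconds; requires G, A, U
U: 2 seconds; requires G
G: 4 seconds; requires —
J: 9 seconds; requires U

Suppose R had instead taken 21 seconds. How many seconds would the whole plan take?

27

The binding path is G→U→J→Q→K = 4+2+9+6+6 = 27; finish at 27 seconds.
R has 2 seconds of float (longest path through it is 25).
No other chain overtakes it, so the finish is 27 seconds.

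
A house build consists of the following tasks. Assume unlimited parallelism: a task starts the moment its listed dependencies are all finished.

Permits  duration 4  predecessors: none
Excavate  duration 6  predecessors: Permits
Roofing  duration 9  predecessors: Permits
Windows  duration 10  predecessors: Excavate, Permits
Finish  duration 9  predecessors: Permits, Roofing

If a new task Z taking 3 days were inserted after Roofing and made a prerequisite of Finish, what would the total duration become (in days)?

Originally the plan takes 22 days.
With Z inserted, Finish now waits for max(Permits, Roofing, Z).
New critical path: Permits→Roofing→Z→Finish = 4+9+3+9 = 25 ⇒ 25 days.

25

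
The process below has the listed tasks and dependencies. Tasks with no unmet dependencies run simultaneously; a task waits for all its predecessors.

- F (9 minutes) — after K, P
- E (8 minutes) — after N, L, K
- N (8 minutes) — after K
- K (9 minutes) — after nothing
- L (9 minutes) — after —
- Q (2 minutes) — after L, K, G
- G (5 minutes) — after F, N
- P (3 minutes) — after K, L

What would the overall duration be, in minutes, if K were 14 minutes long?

33

The binding path is K→P→F→G→Q = 9+3+9+5+2 = 28; finish at 28 minutes.
Since K is critical, the +5 change carries straight to that chain (now 33 minutes).
That remains the longest chain; total 33 minutes.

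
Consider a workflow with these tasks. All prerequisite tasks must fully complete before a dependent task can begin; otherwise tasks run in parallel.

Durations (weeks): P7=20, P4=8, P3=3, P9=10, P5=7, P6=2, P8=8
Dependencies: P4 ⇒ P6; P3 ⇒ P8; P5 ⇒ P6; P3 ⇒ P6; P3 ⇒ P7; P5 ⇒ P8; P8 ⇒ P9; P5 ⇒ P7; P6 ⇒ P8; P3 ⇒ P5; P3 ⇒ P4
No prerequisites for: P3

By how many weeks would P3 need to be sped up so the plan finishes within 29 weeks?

Current finish: 31 weeks; target: 29.
P3 is on every critical path, so each week cut from P3 cuts the finish by one (this holds down to a finish of 29).
Need 31 − 29 = 2 weeks off P3 → P3 becomes 1 week, finish becomes 29.

2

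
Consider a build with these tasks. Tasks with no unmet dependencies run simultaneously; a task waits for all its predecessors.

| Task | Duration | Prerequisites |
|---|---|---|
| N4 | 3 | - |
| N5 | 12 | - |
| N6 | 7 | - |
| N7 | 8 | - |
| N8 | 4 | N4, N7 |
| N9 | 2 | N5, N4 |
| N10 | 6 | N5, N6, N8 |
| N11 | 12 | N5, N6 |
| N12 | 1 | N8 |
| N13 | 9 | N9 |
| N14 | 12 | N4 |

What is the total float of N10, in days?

6

The longest chain is N5→N11 = 12+12 = 24; overall finish 24 days.
Longest path through N10: 18 days (earliest finish 18, latest finish 24).
Slack of N10 = 18 − 12 = 6 days.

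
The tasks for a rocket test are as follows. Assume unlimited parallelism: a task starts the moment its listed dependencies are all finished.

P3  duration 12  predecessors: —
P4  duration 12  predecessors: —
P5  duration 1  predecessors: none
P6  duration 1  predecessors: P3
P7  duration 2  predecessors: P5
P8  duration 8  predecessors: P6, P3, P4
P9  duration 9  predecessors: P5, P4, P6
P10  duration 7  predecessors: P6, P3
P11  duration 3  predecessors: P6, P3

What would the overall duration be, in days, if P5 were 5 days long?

22

As given, the longest chain is P3→P6→P9 = 12+1+9 = 22, so the finish is 22 days.
P5 has 12 days of float (longest path through it is 10).
That remains the longest chain; total 22 days.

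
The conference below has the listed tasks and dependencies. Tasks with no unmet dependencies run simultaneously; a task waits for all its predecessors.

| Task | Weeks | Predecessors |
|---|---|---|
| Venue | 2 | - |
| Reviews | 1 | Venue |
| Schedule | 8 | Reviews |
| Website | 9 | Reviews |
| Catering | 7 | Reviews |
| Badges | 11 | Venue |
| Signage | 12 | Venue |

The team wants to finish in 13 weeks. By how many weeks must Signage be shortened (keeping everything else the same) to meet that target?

1

Current finish: 14 weeks; target: 13.
Signage is on every critical path, so each week cut from Signage cuts the finish by one (this holds down to a finish of 13).
Need 14 − 13 = 1 week off Signage → Signage becomes 11 weeks, finish becomes 13.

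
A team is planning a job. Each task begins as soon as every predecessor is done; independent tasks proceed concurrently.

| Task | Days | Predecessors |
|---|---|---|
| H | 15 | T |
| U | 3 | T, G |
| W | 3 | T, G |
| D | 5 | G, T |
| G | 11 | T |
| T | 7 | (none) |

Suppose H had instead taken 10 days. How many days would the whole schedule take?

23

Baseline: T→G→D = 7+11+5 = 23 → 23 days.
The longest path through H is only 22 days, so H has float 1.
The critical path is still T→G→D; finish is now 23 days.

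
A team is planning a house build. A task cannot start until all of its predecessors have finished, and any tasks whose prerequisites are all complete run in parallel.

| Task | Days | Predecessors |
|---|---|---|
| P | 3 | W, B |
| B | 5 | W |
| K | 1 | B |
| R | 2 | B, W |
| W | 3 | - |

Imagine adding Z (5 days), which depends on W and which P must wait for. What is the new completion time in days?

11

Originally the plan takes 11 days.
With Z inserted, P now waits for max(W, B, Z).
New critical path: W→Z→P = 3+5+3 = 11 ⇒ 11 days.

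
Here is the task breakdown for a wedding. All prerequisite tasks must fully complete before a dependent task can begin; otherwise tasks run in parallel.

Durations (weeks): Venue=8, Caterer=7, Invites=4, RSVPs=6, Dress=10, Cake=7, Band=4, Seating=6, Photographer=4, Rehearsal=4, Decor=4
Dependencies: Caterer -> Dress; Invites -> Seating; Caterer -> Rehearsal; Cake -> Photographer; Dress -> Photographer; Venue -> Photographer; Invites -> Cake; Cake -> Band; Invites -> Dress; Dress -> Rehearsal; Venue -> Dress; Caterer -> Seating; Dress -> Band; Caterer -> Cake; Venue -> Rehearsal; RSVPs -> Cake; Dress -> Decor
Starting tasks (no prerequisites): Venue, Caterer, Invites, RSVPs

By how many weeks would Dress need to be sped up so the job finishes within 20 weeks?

2

Current finish: 22 weeks; target: 20.
Dress is on every critical path, so each week cut from Dress cuts the finish by one (this holds down to a finish of 18).
Need 22 − 20 = 2 weeks off Dress → Dress becomes 8 weeks, finish becomes 20.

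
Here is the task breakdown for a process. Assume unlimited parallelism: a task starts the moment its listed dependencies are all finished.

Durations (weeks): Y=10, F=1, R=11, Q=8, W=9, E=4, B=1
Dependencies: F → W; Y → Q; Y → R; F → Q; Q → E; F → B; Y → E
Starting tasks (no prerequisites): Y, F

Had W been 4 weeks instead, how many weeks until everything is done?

22

Actual critical path: Y→Q→E = 10+8+4 = 22 ⇒ 22 weeks.
W is off the critical path — its longest chain is 10 weeks, giving 12 of slack.
The critical path is still Y→Q→E; finish is now 22 weeks.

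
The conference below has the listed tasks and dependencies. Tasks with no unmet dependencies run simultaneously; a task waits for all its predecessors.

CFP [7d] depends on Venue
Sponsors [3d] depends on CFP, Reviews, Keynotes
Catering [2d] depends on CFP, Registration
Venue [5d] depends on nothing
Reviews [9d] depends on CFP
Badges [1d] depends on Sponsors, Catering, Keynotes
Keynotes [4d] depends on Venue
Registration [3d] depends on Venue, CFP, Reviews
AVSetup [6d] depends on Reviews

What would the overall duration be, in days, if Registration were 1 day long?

27

As given, the longest chain is Venue→CFP→Reviews→Registration→Catering→Badges = 5+7+9+3+2+1 = 27, so the finish is 27 days.
Registration is on the critical path; changing it to 1 makes that path 25 days.
New critical path: Venue→CFP→Reviews→AVSetup = 5+7+9+6 = 27 ⇒ 27 days.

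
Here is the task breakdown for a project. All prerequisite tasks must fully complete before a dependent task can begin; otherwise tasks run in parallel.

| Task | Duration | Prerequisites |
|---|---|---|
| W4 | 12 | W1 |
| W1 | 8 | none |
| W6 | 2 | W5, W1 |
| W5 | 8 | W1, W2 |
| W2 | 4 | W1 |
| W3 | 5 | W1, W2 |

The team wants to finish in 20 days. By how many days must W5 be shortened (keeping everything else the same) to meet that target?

Current finish: 22 days; target: 20.
W5 is on every critical path, so each day cut from W5 cuts the finish by one (this holds down to a finish of 20).
Need 22 − 20 = 2 days off W5 → W5 becomes 6 days, finish becomes 20.

2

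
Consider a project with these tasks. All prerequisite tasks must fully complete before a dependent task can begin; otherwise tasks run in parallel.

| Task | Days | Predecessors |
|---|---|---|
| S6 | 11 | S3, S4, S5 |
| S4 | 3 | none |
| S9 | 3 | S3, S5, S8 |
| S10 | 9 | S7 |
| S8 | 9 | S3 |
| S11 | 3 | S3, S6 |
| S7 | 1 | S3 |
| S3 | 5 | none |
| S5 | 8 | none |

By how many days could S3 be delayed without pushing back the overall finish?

3

Critical path: S5→S6→S11 = 8+11+3 = 22, so the finish is 22 days.
S3 finishes as early as 5 and must finish by 8.
Float = 22 − 19 = 3.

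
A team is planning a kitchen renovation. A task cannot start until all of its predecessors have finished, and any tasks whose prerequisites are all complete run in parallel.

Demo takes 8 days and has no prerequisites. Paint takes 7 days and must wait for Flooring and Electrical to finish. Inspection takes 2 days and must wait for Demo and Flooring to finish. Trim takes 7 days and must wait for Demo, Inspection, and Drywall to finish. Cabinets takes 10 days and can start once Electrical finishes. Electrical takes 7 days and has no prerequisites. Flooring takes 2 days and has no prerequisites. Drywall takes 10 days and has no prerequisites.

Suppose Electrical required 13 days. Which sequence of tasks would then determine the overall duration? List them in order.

Electrical, Cabinets

Baseline: Electrical→Cabinets = 7+10 = 17 → 17 days.
Since Electrical is critical, the +6 change carries straight to that chain (now 23 days).
The critical path is still Electrical→Cabinets; finish is now 23 days.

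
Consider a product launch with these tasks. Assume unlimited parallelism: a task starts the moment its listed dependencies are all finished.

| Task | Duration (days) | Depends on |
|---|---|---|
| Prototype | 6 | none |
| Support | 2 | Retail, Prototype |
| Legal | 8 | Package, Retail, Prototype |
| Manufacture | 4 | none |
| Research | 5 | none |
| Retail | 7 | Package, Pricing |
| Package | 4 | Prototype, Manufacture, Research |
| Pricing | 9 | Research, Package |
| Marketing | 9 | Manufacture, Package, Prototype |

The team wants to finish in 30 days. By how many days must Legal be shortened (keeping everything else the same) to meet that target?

4

Current finish: 34 days; target: 30.
Legal is on every critical path, so each day cut from Legal cuts the finish by one (this holds down to a finish of 28).
Need 34 − 30 = 4 days off Legal → Legal becomes 4 days, finish becomes 30.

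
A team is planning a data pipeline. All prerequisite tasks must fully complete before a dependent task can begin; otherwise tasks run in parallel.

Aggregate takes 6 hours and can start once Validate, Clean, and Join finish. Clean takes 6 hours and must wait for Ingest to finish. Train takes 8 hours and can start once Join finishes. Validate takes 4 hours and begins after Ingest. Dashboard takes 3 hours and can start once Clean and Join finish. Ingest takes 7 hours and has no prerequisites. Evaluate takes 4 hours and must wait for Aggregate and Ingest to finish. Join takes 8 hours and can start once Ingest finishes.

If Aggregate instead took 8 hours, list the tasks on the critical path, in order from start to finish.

Ingest, Join, Aggregate, Evaluate

Baseline: Ingest→Join→Aggregate→Evaluate = 7+8+6+4 = 25 → 25 hours.
Aggregate lies on that path, so at 8 hours the path becomes 27 hours.
The critical path is still Ingest→Join→Aggregate→Evaluate; finish is now 27 hours.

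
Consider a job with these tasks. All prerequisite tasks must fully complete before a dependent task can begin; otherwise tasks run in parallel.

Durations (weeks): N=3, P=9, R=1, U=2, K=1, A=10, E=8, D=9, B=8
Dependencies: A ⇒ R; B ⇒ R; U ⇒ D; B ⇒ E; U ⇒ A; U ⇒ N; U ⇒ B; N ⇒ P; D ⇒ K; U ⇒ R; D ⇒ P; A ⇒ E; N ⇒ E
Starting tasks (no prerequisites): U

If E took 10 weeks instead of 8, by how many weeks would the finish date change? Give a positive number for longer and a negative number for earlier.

2

Critical path before the change: U→A→E = 2+10+8 = 20 giving 20 weeks.
Since E is critical, the +2 change carries straight to that chain (now 22 weeks).
That remains the longest chain; total 22 weeks.
Change in finish: 22 − 20 = +2 weeks.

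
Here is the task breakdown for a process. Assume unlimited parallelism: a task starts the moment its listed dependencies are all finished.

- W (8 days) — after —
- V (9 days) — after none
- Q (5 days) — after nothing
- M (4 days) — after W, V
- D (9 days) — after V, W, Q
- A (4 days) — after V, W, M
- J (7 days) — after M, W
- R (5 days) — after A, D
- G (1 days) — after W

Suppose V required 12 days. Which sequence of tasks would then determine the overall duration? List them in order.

V, D, R

As given, the longest chain is V→D→R = 9+9+5 = 23, so the finish is 23 days.
Since V is critical, the +3 change carries straight to that chain (now 26 days).
No other chain overtakes it, so the finish is 26 days.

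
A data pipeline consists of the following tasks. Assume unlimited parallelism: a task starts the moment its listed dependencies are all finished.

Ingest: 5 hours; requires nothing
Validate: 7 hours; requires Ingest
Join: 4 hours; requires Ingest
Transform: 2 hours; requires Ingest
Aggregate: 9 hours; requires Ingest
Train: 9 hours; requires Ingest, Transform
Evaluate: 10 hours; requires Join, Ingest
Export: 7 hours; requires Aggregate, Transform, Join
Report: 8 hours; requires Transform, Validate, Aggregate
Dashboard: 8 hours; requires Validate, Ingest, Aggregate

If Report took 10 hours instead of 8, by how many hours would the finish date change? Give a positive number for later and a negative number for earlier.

Actual critical path: Ingest→Aggregate→Report = 5+9+8 = 22 ⇒ 22 hours.
Report is on the critical path; changing it to 10 makes that path 24 hours.
The critical path is still Ingest→Aggregate→Report; finish is now 24 hours.
Change in finish: 24 − 22 = +2 hours.

2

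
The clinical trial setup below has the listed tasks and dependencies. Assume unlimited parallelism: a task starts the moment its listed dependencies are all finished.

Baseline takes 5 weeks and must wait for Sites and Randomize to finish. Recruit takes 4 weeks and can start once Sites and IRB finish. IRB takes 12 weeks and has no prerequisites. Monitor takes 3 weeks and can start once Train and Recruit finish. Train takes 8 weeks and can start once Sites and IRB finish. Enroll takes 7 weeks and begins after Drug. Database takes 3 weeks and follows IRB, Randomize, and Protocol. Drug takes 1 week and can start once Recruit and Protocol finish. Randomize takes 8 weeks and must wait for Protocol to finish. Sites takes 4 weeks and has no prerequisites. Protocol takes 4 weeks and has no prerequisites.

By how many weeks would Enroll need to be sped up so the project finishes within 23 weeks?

Current finish: 24 weeks; target: 23.
Enroll is on every critical path, so each week cut from Enroll cuts the finish by one (this holds down to a finish of 23).
Need 24 − 23 = 1 week off Enroll → Enroll becomes 6 weeks, finish becomes 23.

1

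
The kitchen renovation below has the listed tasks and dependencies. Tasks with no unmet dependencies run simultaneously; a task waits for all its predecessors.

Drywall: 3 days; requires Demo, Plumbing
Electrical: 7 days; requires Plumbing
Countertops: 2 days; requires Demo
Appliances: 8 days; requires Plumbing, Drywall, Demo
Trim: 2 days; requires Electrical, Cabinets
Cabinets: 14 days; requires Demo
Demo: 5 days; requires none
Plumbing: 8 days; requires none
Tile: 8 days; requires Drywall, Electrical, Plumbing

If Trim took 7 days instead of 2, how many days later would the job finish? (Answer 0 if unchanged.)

3

As given, the longest chain is Plumbing→Electrical→Tile = 8+7+8 = 23, so the finish is 23 days.
Trim has 2 days of float (longest path through it is 21).
New critical path: Demo→Cabinets→Trim = 5+14+7 = 26 ⇒ 26 days.
Change in finish: 26 − 23 = +3 days.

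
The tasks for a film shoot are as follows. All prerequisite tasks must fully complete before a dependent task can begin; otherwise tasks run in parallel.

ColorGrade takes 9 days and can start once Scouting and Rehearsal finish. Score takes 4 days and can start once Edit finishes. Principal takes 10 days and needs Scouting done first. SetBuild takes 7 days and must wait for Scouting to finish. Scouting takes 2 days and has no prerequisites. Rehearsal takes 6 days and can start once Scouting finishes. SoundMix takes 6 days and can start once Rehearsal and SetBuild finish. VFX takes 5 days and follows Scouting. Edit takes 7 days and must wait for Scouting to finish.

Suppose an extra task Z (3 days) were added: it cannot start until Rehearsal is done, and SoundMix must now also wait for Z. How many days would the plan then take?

17

Originally the plan takes 17 days.
With Z inserted, SoundMix now waits for max(Rehearsal, SetBuild, Z).
New critical path: Scouting→Rehearsal→Z→SoundMix = 2+6+3+6 = 17 ⇒ 17 days.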